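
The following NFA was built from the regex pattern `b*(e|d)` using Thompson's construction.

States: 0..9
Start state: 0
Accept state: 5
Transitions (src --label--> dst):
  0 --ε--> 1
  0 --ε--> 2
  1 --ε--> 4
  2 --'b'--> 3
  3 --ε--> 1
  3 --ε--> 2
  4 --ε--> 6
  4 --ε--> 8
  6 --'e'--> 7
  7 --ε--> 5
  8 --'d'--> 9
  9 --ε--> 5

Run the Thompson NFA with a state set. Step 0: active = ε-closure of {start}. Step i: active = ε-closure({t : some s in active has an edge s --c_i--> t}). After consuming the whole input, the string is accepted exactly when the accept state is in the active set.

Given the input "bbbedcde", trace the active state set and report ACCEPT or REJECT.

Answer: REJECT

Trace:
initial (ε-close {0}): {0,1,2,4,6,8}
'b' @ 1: {1,2,3,4,6,8}
'b' @ 2: {1,2,3,4,6,8}
'b' @ 3: {1,2,3,4,6,8}
'e' @ 4: {5,7}  [accepting]
'd' @ 5: {}  — state set empty
rest 'cde' ignored (set empty)
end set {} — state 5 not in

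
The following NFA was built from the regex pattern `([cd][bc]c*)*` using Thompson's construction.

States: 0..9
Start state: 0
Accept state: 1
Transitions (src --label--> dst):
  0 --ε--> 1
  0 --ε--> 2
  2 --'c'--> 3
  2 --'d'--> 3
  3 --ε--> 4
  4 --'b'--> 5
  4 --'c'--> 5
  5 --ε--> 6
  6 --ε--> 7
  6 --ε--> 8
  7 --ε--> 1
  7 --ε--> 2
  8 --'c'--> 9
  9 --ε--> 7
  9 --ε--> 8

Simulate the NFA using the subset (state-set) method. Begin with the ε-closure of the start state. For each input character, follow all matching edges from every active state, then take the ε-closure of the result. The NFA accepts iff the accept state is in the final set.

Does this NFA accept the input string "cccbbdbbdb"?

Answer: REJECT

Trace:
start: ε-closure({0}) = {0,1,2}
'c' @ 1: {3,4}
'c' @ 2: {1,2,5,6,7,8}  (accept∈set)
'c' @ 3: {1,2,3,4,7,8,9}  (accept∈set)
'b' @ 4: {1,2,5,6,7,8}  (accept∈set)
'b' @ 5: {}  — dead — no transitions
rest 'dbbdb' ignored (set empty)
end set {} — state 1 not in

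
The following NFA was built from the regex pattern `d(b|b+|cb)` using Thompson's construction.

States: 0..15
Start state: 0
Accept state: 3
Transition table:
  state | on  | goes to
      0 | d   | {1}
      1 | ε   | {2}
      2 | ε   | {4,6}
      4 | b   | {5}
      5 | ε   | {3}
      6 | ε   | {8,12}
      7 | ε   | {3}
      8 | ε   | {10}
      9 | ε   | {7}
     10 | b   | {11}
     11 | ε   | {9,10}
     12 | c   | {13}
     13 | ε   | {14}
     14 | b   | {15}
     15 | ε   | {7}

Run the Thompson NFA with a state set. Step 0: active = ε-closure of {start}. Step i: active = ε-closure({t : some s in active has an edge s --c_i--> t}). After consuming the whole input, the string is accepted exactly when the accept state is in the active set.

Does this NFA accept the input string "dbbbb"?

S₀ = ε-closure({0}) = {0}
'd' @ 1: {1,2,4,6,8,10,12}
'b' @ 2: {3,5,7,9,10,11}  ✓accept
'b' @ 3: {3,7,9,10,11}  ✓accept
'b' @ 4: {3,7,9,10,11}  ✓accept
'b' @ 5: {3,7,9,10,11}  ✓accept
final: {3,7,9,10,11}; accept 3 in set

Answer: ACCEPT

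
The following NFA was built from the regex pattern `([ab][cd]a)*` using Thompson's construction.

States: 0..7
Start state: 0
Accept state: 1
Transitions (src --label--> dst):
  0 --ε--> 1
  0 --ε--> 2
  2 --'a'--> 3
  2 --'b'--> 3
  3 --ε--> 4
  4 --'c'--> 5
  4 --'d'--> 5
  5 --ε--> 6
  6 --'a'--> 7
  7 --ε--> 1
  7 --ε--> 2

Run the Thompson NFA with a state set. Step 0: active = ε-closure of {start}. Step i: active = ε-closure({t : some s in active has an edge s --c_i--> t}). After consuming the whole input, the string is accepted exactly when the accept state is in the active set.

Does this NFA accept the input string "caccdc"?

start: ε-closure({0}) = {0,1,2}
'c' @ 1: {}  — state set empty
rest 'accdc' ignored (set empty)
final: {}; accept 1 not in set

Answer: REJECT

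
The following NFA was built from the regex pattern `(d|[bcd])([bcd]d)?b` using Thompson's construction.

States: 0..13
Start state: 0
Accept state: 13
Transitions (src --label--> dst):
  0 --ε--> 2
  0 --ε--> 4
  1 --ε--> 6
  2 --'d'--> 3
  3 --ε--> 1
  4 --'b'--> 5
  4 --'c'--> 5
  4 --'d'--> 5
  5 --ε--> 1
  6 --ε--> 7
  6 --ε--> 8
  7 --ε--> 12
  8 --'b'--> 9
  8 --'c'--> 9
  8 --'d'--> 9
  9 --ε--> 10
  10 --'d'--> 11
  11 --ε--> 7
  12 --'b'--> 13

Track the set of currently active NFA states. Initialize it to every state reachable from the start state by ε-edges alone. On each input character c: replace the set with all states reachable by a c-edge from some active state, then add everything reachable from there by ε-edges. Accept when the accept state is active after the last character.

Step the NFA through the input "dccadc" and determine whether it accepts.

initial (ε-close {0}): {0,2,4}
'd' @ 1: {1,3,5,6,7,8,12}
'c' @ 2: {9,10}
'c' @ 3: {}  — no active states
rest 'adc' ignored (set empty)
after full input: {}  (accept=13 not in)

Answer: REJECT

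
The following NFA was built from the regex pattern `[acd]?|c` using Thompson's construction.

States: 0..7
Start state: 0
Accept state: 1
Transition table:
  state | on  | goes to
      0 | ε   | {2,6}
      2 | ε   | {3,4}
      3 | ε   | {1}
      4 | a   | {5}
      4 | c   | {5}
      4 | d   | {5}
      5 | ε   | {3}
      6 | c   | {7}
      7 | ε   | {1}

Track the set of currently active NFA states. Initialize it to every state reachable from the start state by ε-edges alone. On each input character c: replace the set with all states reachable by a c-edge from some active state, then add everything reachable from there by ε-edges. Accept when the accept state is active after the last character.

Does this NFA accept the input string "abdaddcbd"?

Answer: REJECT

Derivation:
S₀ = ε-closure({0}) = {0,1,2,3,4,6}
'a' @ 1: {1,3,5}  (accept∈set)
'b' @ 2: {}  — no active states
rest 'daddcbd' ignored (set empty)
end set {} — state 1 not in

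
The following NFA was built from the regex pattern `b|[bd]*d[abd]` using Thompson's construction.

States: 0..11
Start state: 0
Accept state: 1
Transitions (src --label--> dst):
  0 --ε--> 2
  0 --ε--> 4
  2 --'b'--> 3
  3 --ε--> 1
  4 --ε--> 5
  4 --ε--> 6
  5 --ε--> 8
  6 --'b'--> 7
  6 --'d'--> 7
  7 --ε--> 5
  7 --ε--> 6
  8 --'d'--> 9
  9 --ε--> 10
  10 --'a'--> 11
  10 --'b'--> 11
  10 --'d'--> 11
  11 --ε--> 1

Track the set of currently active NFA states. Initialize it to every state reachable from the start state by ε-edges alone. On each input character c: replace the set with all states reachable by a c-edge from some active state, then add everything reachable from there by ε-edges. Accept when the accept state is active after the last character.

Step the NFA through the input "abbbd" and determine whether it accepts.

start: ε-closure({0}) = {0,2,4,5,6,8}
'a' @ 1: {}  — dead — no transitions
rest 'bbbd' ignored (set empty)
end set {} — state 1 not in

Answer: REJECT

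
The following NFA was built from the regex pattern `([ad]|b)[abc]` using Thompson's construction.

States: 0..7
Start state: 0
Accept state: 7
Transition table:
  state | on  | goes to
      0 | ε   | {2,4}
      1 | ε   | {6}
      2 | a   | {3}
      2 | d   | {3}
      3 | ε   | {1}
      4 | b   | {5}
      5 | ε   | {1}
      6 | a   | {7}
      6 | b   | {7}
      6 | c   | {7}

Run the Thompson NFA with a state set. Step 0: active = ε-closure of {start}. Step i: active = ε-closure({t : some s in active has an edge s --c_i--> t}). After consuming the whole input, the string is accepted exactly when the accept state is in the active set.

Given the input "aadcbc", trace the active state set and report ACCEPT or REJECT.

Answer: REJECT

Steps:
S₀ = ε-closure({0}) = {0,2,4}
'a' @ 1: {1,3,6}
'a' @ 2: {7}  [accepting]
'd' @ 3: {}  — no active states
rest 'cbc' ignored (set empty)
end set {} — state 7 not in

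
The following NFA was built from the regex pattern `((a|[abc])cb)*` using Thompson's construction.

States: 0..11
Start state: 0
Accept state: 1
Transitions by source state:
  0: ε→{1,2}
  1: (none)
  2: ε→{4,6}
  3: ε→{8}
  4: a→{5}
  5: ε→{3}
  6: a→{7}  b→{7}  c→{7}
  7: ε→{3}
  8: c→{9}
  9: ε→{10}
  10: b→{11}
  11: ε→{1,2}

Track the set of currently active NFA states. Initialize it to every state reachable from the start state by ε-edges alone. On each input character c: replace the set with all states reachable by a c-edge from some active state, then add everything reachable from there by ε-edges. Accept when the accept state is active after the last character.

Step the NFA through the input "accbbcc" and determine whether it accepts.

Answer: REJECT

Trace:
S₀ = ε-closure({0}) = {0,1,2,4,6}
'a' @ 1: {3,5,7,8}
'c' @ 2: {9,10}
'c' @ 3: {}  — dead — no transitions
rest 'bbcc' ignored (set empty)
end set {} — state 1 not in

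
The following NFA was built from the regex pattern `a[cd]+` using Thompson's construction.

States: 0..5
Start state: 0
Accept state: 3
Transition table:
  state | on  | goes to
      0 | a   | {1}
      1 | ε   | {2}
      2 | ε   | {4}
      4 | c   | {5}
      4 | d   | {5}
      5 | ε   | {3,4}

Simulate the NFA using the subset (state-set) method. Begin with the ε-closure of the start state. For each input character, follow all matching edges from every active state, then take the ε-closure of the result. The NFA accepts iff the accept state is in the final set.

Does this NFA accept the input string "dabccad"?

Answer: REJECT

Trace:
initial (ε-close {0}): {0}
'd' @ 1: {}  — state set empty
rest 'abccad' ignored (set empty)
end set {} — state 3 not in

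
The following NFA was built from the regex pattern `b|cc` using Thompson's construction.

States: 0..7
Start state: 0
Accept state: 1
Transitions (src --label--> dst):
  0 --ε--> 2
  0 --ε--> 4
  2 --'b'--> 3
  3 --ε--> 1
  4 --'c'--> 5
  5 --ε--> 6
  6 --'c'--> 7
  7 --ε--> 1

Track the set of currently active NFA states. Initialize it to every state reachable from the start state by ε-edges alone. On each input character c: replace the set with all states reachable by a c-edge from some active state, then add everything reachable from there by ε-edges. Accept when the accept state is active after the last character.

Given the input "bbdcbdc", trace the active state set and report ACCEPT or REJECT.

initial (ε-close {0}): {0,2,4}
'b' @ 1: {1,3}  (accept∈set)
'b' @ 2: {}  — no active states
rest 'dcbdc' ignored (set empty)
final: {}; accept 1 not in set

Answer: REJECT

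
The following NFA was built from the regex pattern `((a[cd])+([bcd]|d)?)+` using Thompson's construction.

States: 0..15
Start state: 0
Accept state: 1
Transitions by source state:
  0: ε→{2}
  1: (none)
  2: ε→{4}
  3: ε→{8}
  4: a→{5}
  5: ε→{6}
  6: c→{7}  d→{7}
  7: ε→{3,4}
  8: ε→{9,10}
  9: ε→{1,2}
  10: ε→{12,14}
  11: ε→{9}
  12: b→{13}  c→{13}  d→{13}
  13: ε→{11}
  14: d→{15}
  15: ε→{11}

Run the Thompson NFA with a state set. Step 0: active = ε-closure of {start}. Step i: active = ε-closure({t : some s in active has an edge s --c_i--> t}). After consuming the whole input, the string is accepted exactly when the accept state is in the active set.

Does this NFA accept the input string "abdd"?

Answer: REJECT

Steps:
initial (ε-close {0}): {0,2,4}
'a' @ 1: {5,6}
'b' @ 2: {}  — state set empty
rest 'dd' ignored (set empty)
after full input: {}  (accept=1 not in)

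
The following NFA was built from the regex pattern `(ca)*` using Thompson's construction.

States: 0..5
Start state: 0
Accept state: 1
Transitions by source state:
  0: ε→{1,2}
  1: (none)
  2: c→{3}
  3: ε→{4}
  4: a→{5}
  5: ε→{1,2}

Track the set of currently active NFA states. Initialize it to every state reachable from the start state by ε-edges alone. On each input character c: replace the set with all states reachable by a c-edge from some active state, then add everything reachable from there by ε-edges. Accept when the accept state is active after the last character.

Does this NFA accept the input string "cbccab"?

initial (ε-close {0}): {0,1,2}
'c' @ 1: {3,4}
'b' @ 2: {}  — dead — no transitions
rest 'ccab' ignored (set empty)
end set {} — state 1 not in

Answer: REJECT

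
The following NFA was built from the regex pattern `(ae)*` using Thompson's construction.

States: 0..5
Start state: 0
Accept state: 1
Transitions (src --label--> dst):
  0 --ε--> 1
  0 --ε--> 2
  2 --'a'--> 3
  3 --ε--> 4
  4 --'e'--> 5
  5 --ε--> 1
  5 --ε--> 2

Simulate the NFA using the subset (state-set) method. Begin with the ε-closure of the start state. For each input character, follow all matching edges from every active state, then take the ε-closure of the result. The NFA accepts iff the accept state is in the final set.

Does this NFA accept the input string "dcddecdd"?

Answer: REJECT

Steps:
S₀ = ε-closure({0}) = {0,1,2}
'd' @ 1: {}  — state set empty
rest 'cddecdd' ignored (set empty)
end set {} — state 1 not in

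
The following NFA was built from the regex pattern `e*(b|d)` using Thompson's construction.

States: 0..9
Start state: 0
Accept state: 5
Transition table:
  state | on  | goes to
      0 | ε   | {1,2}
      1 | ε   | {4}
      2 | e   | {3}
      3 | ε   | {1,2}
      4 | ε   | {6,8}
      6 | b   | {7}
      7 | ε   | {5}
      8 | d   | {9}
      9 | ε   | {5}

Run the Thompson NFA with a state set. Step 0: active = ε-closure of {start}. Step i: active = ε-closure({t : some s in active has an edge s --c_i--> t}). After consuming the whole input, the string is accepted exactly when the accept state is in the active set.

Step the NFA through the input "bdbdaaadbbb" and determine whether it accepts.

Answer: REJECT

Trace:
start: ε-closure({0}) = {0,1,2,4,6,8}
'b' @ 1: {5,7}  ✓accept
'd' @ 2: {}  — dead — no transitions
rest 'bdaaadbbb' ignored (set empty)
end set {} — state 5 not in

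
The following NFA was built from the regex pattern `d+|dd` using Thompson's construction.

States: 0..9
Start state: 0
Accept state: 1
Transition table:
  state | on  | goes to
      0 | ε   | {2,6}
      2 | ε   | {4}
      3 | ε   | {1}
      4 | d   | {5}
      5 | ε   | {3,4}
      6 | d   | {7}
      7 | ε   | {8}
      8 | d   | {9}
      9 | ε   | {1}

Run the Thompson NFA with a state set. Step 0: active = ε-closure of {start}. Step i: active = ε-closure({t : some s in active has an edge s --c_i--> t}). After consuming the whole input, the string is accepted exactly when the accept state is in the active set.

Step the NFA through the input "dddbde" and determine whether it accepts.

initial (ε-close {0}): {0,2,4,6}
'd' @ 1: {1,3,4,5,7,8}  (accept∈set)
'd' @ 2: {1,3,4,5,9}  (accept∈set)
'd' @ 3: {1,3,4,5}  (accept∈set)
'b' @ 4: {}  — state set empty
rest 'de' ignored (set empty)
after full input: {}  (accept=1 not in)

Answer: REJECT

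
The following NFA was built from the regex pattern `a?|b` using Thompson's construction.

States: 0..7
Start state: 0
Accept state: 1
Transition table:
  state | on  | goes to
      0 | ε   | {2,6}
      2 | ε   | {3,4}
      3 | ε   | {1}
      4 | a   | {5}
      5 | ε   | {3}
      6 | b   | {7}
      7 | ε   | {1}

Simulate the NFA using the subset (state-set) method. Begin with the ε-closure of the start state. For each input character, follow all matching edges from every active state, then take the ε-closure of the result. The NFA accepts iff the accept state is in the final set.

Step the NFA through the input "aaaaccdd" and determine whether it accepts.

S₀ = ε-closure({0}) = {0,1,2,3,4,6}
'a' @ 1: {1,3,5}  [accepting]
'a' @ 2: {}  — no active states
rest 'aaccdd' ignored (set empty)
end set {} — state 1 not in

Answer: REJECT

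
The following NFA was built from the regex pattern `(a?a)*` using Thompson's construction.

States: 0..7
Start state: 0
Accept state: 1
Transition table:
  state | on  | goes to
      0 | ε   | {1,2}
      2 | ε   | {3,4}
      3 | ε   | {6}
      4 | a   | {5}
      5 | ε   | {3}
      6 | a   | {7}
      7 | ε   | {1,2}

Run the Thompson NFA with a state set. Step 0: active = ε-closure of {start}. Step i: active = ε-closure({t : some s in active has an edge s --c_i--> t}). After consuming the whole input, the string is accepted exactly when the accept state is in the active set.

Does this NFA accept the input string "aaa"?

start: ε-closure({0}) = {0,1,2,3,4,6}
'a' @ 1: {1,2,3,4,5,6,7}  ✓accept
'a' @ 2: {1,2,3,4,5,6,7}  ✓accept
'a' @ 3: {1,2,3,4,5,6,7}  ✓accept
after full input: {1,2,3,4,5,6,7}  (accept=1 in)

Answer: ACCEPT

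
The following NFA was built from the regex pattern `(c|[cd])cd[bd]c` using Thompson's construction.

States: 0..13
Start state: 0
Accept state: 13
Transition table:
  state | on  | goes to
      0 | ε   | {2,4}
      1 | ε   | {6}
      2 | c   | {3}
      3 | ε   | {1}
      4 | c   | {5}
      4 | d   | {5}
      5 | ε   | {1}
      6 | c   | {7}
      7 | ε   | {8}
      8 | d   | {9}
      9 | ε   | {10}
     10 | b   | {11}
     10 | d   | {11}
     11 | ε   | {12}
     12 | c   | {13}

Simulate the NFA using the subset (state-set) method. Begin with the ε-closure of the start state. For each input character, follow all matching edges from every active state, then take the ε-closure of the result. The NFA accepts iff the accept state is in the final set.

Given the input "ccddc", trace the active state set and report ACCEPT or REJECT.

Answer: ACCEPT

Steps:
initial (ε-close {0}): {0,2,4}
'c' @ 1: {1,3,5,6}
'c' @ 2: {7,8}
'd' @ 3: {9,10}
'd' @ 4: {11,12}
'c' @ 5: {13}  ✓accept
after full input: {13}  (accept=13 in)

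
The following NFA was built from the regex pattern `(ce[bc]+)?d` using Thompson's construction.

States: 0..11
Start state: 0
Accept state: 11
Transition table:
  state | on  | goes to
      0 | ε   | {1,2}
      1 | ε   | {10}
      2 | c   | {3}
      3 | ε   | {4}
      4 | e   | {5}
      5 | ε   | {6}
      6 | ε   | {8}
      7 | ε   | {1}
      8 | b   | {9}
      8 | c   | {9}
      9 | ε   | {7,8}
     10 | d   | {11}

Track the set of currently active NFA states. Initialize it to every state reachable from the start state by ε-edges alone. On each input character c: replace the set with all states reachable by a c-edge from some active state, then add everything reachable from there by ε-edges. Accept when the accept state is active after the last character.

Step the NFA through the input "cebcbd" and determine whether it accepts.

start: ε-closure({0}) = {0,1,2,10}
'c' @ 1: {3,4}
'e' @ 2: {5,6,8}
'b' @ 3: {1,7,8,9,10}
'c' @ 4: {1,7,8,9,10}
'b' @ 5: {1,7,8,9,10}
'd' @ 6: {11}  ✓accept
final: {11}; accept 11 in set

Answer: ACCEPT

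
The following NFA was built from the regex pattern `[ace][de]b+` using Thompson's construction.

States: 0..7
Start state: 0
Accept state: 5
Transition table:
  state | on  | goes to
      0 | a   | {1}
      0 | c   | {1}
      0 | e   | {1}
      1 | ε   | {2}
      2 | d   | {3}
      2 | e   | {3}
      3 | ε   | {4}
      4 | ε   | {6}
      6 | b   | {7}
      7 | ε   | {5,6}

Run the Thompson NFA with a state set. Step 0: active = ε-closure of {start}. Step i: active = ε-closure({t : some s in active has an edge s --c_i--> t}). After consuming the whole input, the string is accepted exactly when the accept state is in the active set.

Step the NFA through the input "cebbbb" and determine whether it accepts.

initial (ε-close {0}): {0}
'c' @ 1: {1,2}
'e' @ 2: {3,4,6}
'b' @ 3: {5,6,7}  [accepting]
'b' @ 4: {5,6,7}  [accepting]
'b' @ 5: {5,6,7}  [accepting]
'b' @ 6: {5,6,7}  [accepting]
end set {5,6,7} — state 5 in

Answer: ACCEPT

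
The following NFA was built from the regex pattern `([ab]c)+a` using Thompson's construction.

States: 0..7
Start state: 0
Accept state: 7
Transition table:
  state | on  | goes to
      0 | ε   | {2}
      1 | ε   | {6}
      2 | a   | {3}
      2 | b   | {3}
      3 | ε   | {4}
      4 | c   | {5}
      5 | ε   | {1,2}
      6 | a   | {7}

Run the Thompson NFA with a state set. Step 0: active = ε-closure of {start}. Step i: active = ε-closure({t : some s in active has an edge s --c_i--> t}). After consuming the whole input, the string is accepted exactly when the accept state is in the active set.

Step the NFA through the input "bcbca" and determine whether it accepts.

S₀ = ε-closure({0}) = {0,2}
'b' @ 1: {3,4}
'c' @ 2: {1,2,5,6}
'b' @ 3: {3,4}
'c' @ 4: {1,2,5,6}
'a' @ 5: {3,4,7}  (accept∈set)
end set {3,4,7} — state 7 in

Answer: ACCEPT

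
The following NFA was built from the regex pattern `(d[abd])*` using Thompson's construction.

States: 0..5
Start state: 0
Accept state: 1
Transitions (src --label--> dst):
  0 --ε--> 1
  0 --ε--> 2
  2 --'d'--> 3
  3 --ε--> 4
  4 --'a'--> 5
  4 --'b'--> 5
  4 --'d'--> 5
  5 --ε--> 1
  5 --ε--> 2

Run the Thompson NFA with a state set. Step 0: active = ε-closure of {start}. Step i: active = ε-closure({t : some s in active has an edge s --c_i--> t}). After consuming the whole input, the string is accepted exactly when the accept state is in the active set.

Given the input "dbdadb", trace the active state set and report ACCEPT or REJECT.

S₀ = ε-closure({0}) = {0,1,2}
'd' @ 1: {3,4}
'b' @ 2: {1,2,5}  [accepting]
'd' @ 3: {3,4}
'a' @ 4: {1,2,5}  [accepting]
'd' @ 5: {3,4}
'b' @ 6: {1,2,5}  [accepting]
end set {1,2,5} — state 1 in

Answer: ACCEPT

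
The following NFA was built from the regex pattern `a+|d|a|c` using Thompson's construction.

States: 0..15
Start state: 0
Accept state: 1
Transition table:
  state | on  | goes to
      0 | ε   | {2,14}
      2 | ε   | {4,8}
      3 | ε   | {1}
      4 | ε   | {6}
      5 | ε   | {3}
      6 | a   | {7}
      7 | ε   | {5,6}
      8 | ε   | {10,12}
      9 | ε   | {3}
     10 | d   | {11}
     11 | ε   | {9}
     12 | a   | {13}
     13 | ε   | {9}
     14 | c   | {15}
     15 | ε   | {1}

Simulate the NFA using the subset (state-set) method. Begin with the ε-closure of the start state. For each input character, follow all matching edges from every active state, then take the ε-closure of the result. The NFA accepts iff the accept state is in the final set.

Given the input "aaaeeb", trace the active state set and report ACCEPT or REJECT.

start: ε-closure({0}) = {0,2,4,6,8,10,12,14}
'a' @ 1: {1,3,5,6,7,9,13}  (accept∈set)
'a' @ 2: {1,3,5,6,7}  (accept∈set)
'a' @ 3: {1,3,5,6,7}  (accept∈set)
'e' @ 4: {}  — state set empty
rest 'eb' ignored (set empty)
final: {}; accept 1 not in set

Answer: REJECT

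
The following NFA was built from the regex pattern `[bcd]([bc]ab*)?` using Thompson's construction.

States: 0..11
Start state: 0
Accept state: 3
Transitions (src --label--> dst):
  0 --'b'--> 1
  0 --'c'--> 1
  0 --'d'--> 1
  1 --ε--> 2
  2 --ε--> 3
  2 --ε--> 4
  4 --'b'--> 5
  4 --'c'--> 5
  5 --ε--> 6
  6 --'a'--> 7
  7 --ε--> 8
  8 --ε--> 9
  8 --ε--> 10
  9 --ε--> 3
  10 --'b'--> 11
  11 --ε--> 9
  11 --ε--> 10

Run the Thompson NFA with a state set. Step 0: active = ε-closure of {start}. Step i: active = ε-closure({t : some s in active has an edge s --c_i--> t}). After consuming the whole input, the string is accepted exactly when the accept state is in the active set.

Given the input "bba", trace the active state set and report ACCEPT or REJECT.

S₀ = ε-closure({0}) = {0}
'b' @ 1: {1,2,3,4}  ✓accept
'b' @ 2: {5,6}
'a' @ 3: {3,7,8,9,10}  ✓accept
final: {3,7,8,9,10}; accept 3 in set

Answer: ACCEPT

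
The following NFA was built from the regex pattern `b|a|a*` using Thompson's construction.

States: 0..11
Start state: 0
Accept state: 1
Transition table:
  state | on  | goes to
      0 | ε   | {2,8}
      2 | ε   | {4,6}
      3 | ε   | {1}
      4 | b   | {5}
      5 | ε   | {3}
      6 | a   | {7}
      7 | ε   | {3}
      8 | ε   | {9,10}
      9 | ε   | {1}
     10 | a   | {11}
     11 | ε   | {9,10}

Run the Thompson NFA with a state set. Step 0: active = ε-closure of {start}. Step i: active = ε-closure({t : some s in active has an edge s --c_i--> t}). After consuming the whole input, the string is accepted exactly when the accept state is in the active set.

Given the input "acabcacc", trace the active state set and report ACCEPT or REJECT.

Answer: REJECT

Derivation:
initial (ε-close {0}): {0,1,2,4,6,8,9,10}
'a' @ 1: {1,3,7,9,10,11}  [accepting]
'c' @ 2: {}  — dead — no transitions
rest 'abcacc' ignored (set empty)
final: {}; accept 1 not in set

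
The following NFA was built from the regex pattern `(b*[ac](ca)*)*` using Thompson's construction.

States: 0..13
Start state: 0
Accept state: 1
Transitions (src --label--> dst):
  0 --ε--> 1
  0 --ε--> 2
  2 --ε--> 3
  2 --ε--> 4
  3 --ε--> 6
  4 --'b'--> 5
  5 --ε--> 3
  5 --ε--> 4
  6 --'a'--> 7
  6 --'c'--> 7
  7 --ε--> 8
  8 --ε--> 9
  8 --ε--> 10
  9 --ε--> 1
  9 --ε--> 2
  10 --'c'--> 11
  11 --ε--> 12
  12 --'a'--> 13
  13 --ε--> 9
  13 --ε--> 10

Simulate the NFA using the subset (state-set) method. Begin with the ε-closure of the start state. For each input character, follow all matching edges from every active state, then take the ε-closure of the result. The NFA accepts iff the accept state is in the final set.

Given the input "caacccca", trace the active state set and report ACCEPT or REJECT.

initial (ε-close {0}): {0,1,2,3,4,6}
'c' @ 1: {1,2,3,4,6,7,8,9,10}  [accepting]
'a' @ 2: {1,2,3,4,6,7,8,9,10}  [accepting]
'a' @ 3: {1,2,3,4,6,7,8,9,10}  [accepting]
'c' @ 4: {1,2,3,4,6,7,8,9,10,11,12}  [accepting]
'c' @ 5: {1,2,3,4,6,7,8,9,10,11,12}  [accepting]
'c' @ 6: {1,2,3,4,6,7,8,9,10,11,12}  [accepting]
'c' @ 7: {1,2,3,4,6,7,8,9,10,11,12}  [accepting]
'a' @ 8: {1,2,3,4,6,7,8,9,10,13}  [accepting]
end set {1,2,3,4,6,7,8,9,10,13} — state 1 in

Answer: ACCEPT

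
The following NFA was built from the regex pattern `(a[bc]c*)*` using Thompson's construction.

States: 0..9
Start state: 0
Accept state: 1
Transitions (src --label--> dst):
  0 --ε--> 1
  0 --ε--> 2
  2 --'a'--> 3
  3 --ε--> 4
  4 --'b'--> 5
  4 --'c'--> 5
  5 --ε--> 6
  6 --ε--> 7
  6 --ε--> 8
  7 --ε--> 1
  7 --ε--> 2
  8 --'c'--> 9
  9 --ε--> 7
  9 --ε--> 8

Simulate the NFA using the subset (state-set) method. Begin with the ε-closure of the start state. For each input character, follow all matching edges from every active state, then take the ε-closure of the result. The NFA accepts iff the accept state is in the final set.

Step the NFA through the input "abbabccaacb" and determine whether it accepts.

start: ε-closure({0}) = {0,1,2}
'a' @ 1: {3,4}
'b' @ 2: {1,2,5,6,7,8}  (accept∈set)
'b' @ 3: {}  — no active states
rest 'abccaacb' ignored (set empty)
end set {} — state 1 not in

Answer: REJECT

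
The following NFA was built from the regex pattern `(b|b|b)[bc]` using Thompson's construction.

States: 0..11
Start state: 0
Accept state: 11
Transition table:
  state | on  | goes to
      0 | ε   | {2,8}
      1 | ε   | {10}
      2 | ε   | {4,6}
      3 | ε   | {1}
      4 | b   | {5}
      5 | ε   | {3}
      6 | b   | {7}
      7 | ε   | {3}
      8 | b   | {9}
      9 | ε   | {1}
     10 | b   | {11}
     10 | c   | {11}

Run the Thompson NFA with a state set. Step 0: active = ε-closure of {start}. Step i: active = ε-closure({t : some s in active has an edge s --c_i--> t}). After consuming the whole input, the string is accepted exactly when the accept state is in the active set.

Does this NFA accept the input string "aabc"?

S₀ = ε-closure({0}) = {0,2,4,6,8}
'a' @ 1: {}  — no active states
rest 'abc' ignored (set empty)
end set {} — state 11 not in

Answer: REJECT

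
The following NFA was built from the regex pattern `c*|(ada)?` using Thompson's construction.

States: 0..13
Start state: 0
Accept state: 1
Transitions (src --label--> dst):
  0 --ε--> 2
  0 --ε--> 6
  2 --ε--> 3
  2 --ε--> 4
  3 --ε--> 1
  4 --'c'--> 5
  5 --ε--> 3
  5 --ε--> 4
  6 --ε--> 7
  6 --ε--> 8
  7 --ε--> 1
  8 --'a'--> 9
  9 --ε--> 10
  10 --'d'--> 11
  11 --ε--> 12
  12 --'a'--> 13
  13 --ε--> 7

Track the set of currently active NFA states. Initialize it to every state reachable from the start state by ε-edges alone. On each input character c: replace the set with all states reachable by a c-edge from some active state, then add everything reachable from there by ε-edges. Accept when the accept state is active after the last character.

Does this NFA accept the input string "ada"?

initial (ε-close {0}): {0,1,2,3,4,6,7,8}
'a' @ 1: {9,10}
'd' @ 2: {11,12}
'a' @ 3: {1,7,13}  [accepting]
final: {1,7,13}; accept 1 in set

Answer: ACCEPT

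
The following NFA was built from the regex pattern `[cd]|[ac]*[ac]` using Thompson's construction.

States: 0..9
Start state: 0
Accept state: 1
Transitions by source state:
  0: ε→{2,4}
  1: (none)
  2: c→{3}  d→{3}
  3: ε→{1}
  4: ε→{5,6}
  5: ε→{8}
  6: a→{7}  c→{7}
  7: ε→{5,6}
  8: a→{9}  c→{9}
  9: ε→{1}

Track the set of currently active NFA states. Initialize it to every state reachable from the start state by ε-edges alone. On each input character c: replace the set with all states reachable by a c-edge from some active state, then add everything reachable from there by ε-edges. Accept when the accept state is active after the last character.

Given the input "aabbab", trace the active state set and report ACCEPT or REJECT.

Answer: REJECT

Derivation:
initial (ε-close {0}): {0,2,4,5,6,8}
'a' @ 1: {1,5,6,7,8,9}  (accept∈set)
'a' @ 2: {1,5,6,7,8,9}  (accept∈set)
'b' @ 3: {}  — no active states
rest 'bab' ignored (set empty)
end set {} — state 1 not in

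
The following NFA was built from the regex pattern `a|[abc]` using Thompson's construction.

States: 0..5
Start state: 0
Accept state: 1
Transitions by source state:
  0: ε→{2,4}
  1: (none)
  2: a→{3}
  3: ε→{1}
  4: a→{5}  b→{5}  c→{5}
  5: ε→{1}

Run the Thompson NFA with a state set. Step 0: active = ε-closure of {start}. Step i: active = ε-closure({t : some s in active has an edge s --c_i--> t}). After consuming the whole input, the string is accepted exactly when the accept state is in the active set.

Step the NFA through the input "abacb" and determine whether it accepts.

start: ε-closure({0}) = {0,2,4}
'a' @ 1: {1,3,5}  [accepting]
'b' @ 2: {}  — no active states
rest 'acb' ignored (set empty)
final: {}; accept 1 not in set

Answer: REJECT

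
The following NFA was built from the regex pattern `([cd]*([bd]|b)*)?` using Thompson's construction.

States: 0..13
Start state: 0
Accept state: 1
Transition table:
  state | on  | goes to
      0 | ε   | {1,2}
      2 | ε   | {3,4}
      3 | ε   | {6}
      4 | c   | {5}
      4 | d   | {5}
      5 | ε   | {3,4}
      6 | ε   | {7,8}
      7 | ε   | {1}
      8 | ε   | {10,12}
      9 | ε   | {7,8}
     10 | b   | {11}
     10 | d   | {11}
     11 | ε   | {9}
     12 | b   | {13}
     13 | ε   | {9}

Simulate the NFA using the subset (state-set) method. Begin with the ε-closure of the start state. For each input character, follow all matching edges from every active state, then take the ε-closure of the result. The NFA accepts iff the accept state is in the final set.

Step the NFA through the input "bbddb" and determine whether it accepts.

Answer: ACCEPT

Trace:
S₀ = ε-closure({0}) = {0,1,2,3,4,6,7,8,10,12}
'b' @ 1: {1,7,8,9,10,11,12,13}  ✓accept
'b' @ 2: {1,7,8,9,10,11,12,13}  ✓accept
'd' @ 3: {1,7,8,9,10,11,12}  ✓accept
'd' @ 4: {1,7,8,9,10,11,12}  ✓accept
'b' @ 5: {1,7,8,9,10,11,12,13}  ✓accept
end set {1,7,8,9,10,11,12,13} — state 1 in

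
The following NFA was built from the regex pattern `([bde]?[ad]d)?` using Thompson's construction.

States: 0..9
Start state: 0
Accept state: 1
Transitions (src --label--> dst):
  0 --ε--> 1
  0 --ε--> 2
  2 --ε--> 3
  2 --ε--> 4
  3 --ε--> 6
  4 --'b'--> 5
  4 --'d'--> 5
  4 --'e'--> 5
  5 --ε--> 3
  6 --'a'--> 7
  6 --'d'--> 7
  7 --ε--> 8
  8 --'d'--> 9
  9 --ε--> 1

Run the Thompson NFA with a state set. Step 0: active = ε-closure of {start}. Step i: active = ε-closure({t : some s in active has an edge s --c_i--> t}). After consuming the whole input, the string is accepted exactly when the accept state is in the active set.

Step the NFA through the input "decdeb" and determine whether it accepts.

S₀ = ε-closure({0}) = {0,1,2,3,4,6}
'd' @ 1: {3,5,6,7,8}
'e' @ 2: {}  — state set empty
rest 'cdeb' ignored (set empty)
final: {}; accept 1 not in set

Answer: REJECT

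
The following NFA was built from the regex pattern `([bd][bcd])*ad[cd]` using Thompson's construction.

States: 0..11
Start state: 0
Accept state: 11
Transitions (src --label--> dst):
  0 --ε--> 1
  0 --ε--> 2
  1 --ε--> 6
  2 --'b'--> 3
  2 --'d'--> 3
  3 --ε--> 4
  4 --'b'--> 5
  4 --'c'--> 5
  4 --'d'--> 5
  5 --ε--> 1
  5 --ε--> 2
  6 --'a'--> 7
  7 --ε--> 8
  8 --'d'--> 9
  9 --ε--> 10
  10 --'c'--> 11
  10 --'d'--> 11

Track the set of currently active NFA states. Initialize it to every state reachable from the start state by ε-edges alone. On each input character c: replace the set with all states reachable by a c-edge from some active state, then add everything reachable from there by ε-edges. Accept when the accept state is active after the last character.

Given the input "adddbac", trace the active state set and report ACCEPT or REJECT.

initial (ε-close {0}): {0,1,2,6}
'a' @ 1: {7,8}
'd' @ 2: {9,10}
'd' @ 3: {11}  (accept∈set)
'd' @ 4: {}  — state set empty
rest 'bac' ignored (set empty)
after full input: {}  (accept=11 not in)

Answer: REJECT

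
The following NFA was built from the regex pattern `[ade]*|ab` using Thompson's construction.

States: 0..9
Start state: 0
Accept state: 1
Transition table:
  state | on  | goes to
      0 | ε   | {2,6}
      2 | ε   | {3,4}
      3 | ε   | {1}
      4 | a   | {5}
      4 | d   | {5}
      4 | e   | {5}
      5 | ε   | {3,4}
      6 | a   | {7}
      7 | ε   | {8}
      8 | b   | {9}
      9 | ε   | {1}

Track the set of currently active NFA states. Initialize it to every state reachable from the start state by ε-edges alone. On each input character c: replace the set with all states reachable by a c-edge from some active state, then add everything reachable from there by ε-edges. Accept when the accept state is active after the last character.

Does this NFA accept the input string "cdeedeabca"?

Answer: REJECT

Steps:
initial (ε-close {0}): {0,1,2,3,4,6}
'c' @ 1: {}  — no active states
rest 'deedeabca' ignored (set empty)
end set {} — state 1 not in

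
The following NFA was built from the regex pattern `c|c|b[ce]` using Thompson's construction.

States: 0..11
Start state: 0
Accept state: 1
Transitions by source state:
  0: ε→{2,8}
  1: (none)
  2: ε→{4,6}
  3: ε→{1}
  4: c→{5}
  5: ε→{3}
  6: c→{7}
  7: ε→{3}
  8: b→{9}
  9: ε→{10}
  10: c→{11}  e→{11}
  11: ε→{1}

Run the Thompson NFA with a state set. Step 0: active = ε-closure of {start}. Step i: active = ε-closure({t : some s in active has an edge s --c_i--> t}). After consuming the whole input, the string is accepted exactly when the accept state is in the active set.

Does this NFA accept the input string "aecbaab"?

Answer: REJECT

Steps:
initial (ε-close {0}): {0,2,4,6,8}
'a' @ 1: {}  — no active states
rest 'ecbaab' ignored (set empty)
final: {}; accept 1 not in set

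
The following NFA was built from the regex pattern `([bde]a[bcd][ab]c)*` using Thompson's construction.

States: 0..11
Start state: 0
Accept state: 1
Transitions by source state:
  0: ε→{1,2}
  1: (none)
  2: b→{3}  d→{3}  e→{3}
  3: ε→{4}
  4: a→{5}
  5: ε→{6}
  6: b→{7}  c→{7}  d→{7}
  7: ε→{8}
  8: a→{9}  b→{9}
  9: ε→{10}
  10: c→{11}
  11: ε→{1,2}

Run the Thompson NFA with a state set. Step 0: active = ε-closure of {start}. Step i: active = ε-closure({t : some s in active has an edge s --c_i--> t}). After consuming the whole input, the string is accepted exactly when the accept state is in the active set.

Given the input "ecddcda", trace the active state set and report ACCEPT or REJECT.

start: ε-closure({0}) = {0,1,2}
'e' @ 1: {3,4}
'c' @ 2: {}  — dead — no transitions
rest 'ddcda' ignored (set empty)
end set {} — state 1 not in

Answer: REJECT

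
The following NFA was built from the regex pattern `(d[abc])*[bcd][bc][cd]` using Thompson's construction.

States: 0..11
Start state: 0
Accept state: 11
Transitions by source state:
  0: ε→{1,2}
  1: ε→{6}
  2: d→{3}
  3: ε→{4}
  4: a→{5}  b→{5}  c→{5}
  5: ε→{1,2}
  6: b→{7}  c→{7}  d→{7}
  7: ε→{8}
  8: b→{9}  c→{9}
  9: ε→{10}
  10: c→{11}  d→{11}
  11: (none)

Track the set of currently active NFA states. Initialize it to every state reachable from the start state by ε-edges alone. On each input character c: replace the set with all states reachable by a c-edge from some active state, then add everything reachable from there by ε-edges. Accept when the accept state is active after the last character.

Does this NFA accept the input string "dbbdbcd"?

Answer: REJECT

Steps:
S₀ = ε-closure({0}) = {0,1,2,6}
'd' @ 1: {3,4,7,8}
'b' @ 2: {1,2,5,6,9,10}
'b' @ 3: {7,8}
'd' @ 4: {}  — dead — no transitions
rest 'bcd' ignored (set empty)
after full input: {}  (accept=11 not in)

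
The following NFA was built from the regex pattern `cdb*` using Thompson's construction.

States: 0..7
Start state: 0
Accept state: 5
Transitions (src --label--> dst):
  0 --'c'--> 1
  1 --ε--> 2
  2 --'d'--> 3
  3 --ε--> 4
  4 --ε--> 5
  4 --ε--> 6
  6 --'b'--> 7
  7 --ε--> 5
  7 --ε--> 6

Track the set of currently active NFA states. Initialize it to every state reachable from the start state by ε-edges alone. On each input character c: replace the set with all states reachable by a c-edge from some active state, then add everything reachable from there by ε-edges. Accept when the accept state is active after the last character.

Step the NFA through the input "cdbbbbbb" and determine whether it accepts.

Answer: ACCEPT

Steps:
S₀ = ε-closure({0}) = {0}
'c' @ 1: {1,2}
'd' @ 2: {3,4,5,6}  ✓accept
'b' @ 3: {5,6,7}  ✓accept
'b' @ 4: {5,6,7}  ✓accept
'b' @ 5: {5,6,7}  ✓accept
'b' @ 6: {5,6,7}  ✓accept
'b' @ 7: {5,6,7}  ✓accept
'b' @ 8: {5,6,7}  ✓accept
after full input: {5,6,7}  (accept=5 in)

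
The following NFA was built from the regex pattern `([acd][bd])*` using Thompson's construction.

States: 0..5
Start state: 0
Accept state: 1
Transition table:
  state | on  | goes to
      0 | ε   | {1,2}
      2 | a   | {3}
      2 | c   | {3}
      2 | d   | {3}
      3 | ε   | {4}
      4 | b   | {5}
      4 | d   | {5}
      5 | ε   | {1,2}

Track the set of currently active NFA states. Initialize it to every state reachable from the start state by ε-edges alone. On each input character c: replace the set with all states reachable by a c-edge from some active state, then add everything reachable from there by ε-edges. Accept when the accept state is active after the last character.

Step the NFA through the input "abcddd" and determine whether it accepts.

Answer: ACCEPT

Steps:
start: ε-closure({0}) = {0,1,2}
'a' @ 1: {3,4}
'b' @ 2: {1,2,5}  [accepting]
'c' @ 3: {3,4}
'd' @ 4: {1,2,5}  [accepting]
'd' @ 5: {3,4}
'd' @ 6: {1,2,5}  [accepting]
after full input: {1,2,5}  (accept=1 in)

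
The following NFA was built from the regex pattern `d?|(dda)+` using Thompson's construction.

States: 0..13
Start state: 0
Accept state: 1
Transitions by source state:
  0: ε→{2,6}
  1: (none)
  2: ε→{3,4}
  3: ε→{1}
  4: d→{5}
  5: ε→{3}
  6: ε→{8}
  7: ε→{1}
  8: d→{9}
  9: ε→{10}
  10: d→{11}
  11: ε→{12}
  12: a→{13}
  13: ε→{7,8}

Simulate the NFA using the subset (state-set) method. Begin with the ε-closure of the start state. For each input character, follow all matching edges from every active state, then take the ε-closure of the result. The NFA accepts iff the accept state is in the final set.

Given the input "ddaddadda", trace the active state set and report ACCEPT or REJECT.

Answer: ACCEPT

Steps:
S₀ = ε-closure({0}) = {0,1,2,3,4,6,8}
'd' @ 1: {1,3,5,9,10}  (accept∈set)
'd' @ 2: {11,12}
'a' @ 3: {1,7,8,13}  (accept∈set)
'd' @ 4: {9,10}
'd' @ 5: {11,12}
'a' @ 6: {1,7,8,13}  (accept∈set)
'd' @ 7: {9,10}
'd' @ 8: {11,12}
'a' @ 9: {1,7,8,13}  (accept∈set)
final: {1,7,8,13}; accept 1 in set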